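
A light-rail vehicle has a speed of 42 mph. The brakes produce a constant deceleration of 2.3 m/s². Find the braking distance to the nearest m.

42 mph × 0.44704 = 18.7757 m/s.
Braking distance = v²/(2a) = 18.7757² / (2 × 2.300) = 352.527 / 4.600 = 76.636 m.

Braking distance ≈ 77 m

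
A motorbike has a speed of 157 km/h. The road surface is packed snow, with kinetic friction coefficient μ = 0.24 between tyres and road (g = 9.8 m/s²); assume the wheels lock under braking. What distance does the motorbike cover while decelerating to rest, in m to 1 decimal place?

Braking distance ≈ 404.3 m

157 km/h ÷ 3.6 = 43.6111 m/s.
a = μg = 0.24 × 9.8 = 2.352 m/s².
Braking distance = v²/(2a) = 43.6111² / (2 × 2.352) = 1901.928 / 4.704 = 404.321 m.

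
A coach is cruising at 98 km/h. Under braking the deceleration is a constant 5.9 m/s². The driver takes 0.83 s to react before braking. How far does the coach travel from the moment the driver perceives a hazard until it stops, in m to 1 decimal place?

Total stopping distance ≈ 85.4 m

98 km/h ÷ 3.6 = 27.2222 m/s.
Reaction distance = v·t_r = 27.2222 × 0.83 = 22.594 m.
Braking distance = v²/(2a) = 27.2222² / (2 × 5.900) = 741.048 / 11.800 = 62.801 m.
Total = 22.594 + 62.801 = 85.395 m.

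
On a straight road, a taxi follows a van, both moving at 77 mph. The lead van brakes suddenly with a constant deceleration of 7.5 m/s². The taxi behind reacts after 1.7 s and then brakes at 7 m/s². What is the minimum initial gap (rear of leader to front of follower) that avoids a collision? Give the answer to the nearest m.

Minimum gap ≈ 64 m

77 mph × 0.44704 = 34.4221 m/s.
Leader travels v²/(2a_L) = 1184.881 / 15.000 = 78.992 m before stopping.
Follower covers v·t_r = 34.4221 × 1.7 = 58.518 m while reacting, then v²/(2a_F) = 1184.881 / 14.000 = 84.634 m while braking, for a total of 58.518 + 84.634 = 143.152 m.
Since a_F ≤ a_L and the follower starts braking later, the follower is never slower than the leader, so the closest approach is when both have stopped.
Minimum gap = 143.152 − 78.992 = 64.160 m.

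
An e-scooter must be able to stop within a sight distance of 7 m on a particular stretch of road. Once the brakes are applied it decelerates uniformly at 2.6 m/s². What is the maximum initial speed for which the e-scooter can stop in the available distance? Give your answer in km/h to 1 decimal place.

v²/(2a) = d ⇒ v = √(2 × 2.600 × 7) = √36.40 = 6.0332 m/s.
6.0332 m/s × 3.6 = 21.720 km/h.

Maximum speed ≈ 21.7 km/h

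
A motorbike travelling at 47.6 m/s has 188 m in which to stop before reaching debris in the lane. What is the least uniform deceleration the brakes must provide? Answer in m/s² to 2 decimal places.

v² = 2a·d ⇒ a = v²/(2d) = 47.6000² / (2 × 188.000) = 2265.760 / 376.000 = 6.0260 m/s².

Required deceleration ≈ 6.03 m/s²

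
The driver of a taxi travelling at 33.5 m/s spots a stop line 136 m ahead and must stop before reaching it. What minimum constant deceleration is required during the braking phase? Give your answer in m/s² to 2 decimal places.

v² = 2a·d ⇒ a = v²/(2d) = 33.5000² / (2 × 136.000) = 1122.250 / 272.000 = 4.1259 m/s².

Required deceleration ≈ 4.13 m/s²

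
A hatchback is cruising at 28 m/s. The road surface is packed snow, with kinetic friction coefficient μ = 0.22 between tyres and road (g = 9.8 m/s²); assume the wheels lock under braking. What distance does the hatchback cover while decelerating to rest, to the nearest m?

a = μg = 0.22 × 9.8 = 2.156 m/s².
Braking distance = v²/(2a) = 28.0000² / (2 × 2.156) = 784.000 / 4.312 = 181.818 m.

Braking distance ≈ 182 m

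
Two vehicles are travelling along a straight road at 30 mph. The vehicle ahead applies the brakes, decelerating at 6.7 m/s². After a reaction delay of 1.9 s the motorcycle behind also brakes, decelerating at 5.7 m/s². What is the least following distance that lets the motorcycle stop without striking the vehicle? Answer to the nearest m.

Minimum gap ≈ 28 m

30 mph × 0.44704 = 13.4112 m/s.
Leader travels v²/(2a_L) = 179.860 / 13.400 = 13.422 m before stopping.
Follower covers v·t_r = 13.4112 × 1.9 = 25.481 m while reacting, then v²/(2a_F) = 179.860 / 11.400 = 15.777 m while braking, for a total of 25.481 + 15.777 = 41.258 m.
Since a_F ≤ a_L and the follower starts braking later, the follower is never slower than the leader, so the closest approach is when both have stopped.
Minimum gap = 41.258 − 13.422 = 27.836 m.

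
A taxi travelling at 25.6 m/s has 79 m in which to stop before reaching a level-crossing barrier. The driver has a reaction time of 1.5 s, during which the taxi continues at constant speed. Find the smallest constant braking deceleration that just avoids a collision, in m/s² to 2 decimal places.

Required deceleration ≈ 8.07 m/s²

Distance covered during reaction = 25.6000 × 1.5 = 38.400 m.
Distance available for braking: 79 − 38.400 = 40.600 m.
v² = 2a·d ⇒ a = v²/(2d) = 25.6000² / (2 × 40.600) = 655.360 / 81.200 = 8.0709 m/s².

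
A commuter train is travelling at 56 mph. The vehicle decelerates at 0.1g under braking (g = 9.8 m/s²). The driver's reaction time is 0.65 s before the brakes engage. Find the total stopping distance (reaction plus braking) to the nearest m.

Total stopping distance ≈ 336 m

56 mph × 0.44704 = 25.0342 m/s.
a = 0.1 × 9.8 = 0.980 m/s².
Reaction distance = v·t_r = 25.0342 × 0.65 = 16.272 m.
Braking distance = v²/(2a) = 25.0342² / (2 × 0.980) = 626.711 / 1.960 = 319.751 m.
Total = 16.272 + 319.751 = 336.023 m.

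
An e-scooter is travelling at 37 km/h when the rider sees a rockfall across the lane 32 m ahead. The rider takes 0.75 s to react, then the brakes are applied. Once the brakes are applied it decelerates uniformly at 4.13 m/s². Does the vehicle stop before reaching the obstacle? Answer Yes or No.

37 km/h ÷ 3.6 = 10.2778 m/s.
Reaction distance = 10.2778 × 0.75 = 7.708 m.
Braking distance = v²/(2a) = 105.633 / 8.260 = 12.788 m.
Total stopping distance = 7.708 + 12.788 = 20.496 m, vs 32 m available — it stops with 32 − 20.496 = 11.504 m to spare.

Yes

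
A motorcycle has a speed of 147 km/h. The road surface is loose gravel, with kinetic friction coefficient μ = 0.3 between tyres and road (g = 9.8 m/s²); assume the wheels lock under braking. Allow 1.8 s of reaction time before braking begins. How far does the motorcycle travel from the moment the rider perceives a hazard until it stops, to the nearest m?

Total stopping distance ≈ 357 m

147 km/h ÷ 3.6 = 40.8333 m/s.
a = μg = 0.3 × 9.8 = 2.940 m/s².
Reaction distance = v·t_r = 40.8333 × 1.8 = 73.500 m.
Braking distance = v²/(2a) = 40.8333² / (2 × 2.940) = 1667.358 / 5.880 = 283.564 m.
Total = 73.500 + 283.564 = 357.064 m.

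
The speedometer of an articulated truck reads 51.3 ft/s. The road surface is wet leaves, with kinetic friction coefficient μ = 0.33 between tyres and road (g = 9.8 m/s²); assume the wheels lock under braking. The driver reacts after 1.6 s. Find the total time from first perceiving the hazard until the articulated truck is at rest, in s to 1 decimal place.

51.3 ft/s × 0.3048 = 15.6362 m/s.
a = μg = 0.33 × 9.8 = 3.234 m/s².
Braking time = v/a = 15.6362 / 3.234 = 4.835 s.
Total = 1.6 + 4.835 = 6.435 s.

Total time ≈ 6.4 s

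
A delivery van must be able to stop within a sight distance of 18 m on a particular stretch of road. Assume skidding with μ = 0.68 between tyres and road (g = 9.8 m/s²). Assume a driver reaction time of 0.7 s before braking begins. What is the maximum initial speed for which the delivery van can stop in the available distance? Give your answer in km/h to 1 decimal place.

a = μg = 0.68 × 9.8 = 6.664 m/s².
Stopping distance: v·t_r + v²/(2a) = 18 with t_r = 0.7 s and a = 6.664 m/s².
So v² + 9.330 v − 239.90 = 0.
Positive root: v = −a·t_r + √((a·t_r)² + 2a·d) = −4.665 + √(21.762 + 239.90) = 11.5110 m/s.
11.5110 m/s × 3.6 = 41.440 km/h.

Maximum speed ≈ 41.4 km/h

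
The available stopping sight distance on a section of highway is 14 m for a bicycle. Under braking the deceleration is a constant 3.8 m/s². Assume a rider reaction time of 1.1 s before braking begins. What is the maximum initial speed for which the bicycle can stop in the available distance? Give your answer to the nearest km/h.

Maximum speed ≈ 25 km/h

Stopping distance: v·t_r + v²/(2a) = 14 with t_r = 1.1 s and a = 3.800 m/s².
So v² + 8.360 v − 106.40 = 0.
Positive root: v = −a·t_r + √((a·t_r)² + 2a·d) = −4.180 + √(17.472 + 106.40) = 6.9498 m/s.
6.9498 m/s × 3.6 = 25.019 km/h.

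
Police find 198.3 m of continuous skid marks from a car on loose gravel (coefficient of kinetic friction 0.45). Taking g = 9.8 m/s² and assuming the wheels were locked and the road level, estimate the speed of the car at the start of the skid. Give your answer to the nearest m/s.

Initial speed ≈ 42 m/s

Deceleration a = μg = 0.45 × 9.8 = 4.410 m/s².
v = √(2a·d) = √(2 × 4.410 × 198.3) = √1749.006 = 41.8211 m/s.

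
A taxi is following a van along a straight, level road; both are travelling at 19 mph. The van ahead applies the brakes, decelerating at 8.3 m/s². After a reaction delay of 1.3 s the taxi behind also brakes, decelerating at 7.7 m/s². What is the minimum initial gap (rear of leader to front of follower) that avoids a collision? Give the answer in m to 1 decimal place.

Minimum gap ≈ 11.4 m

19 mph × 0.44704 = 8.4938 m/s.
Leader travels v²/(2a_L) = 72.145 / 16.600 = 4.346 m before stopping.
Follower covers v·t_r = 8.4938 × 1.3 = 11.042 m while reacting, then v²/(2a_F) = 72.145 / 15.400 = 4.685 m while braking, for a total of 11.042 + 4.685 = 15.727 m.
Since a_F ≤ a_L and the follower starts braking later, the follower is never slower than the leader, so the closest approach is when both have stopped.
Minimum gap = 15.727 − 4.346 = 11.381 m.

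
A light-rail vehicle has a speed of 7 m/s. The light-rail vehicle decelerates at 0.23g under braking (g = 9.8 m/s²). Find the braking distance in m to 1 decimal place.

Braking distance ≈ 10.9 m

a = 0.23 × 9.8 = 2.254 m/s².
Braking distance = v²/(2a) = 7.0000² / (2 × 2.254) = 49.000 / 4.508 = 10.870 m.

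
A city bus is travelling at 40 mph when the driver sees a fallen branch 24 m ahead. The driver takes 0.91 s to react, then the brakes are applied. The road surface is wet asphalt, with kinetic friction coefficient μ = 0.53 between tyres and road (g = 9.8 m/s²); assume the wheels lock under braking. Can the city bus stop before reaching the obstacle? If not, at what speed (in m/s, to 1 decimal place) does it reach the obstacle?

No — it strikes the obstacle at 15.5 m/s

40 mph × 0.44704 = 17.8816 m/s.
a = μg = 0.53 × 9.8 = 5.194 m/s².
Reaction distance = 17.8816 × 0.91 = 16.272 m.
Braking distance needed to stop: v²/(2a) = 319.752 / 10.388 = 30.781 m, so total needed = 16.272 + 30.781 = 47.053 m > 24 m — it cannot stop.
Distance remaining when braking begins: 24 − 16.272 = 7.728 m.
v² = v₀² − 2a·d = 319.752 − 2 × 5.194 × 7.728 = 239.474 m²/s².
v = √239.474 = 15.475 m/s.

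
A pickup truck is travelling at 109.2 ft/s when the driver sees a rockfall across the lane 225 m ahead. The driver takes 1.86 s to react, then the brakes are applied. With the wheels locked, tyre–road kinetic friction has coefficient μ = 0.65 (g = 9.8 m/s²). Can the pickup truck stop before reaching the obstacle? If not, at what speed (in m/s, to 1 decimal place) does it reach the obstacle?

109.2 ft/s × 0.3048 = 33.2842 m/s.
a = μg = 0.65 × 9.8 = 6.370 m/s².
Reaction distance = 33.2842 × 1.86 = 61.909 m.
Braking distance = v²/(2a) = 1107.838 / 12.740 = 86.957 m.
Total stopping distance = 61.909 + 86.957 = 148.866 m, vs 225 m available — it stops with 225 − 148.866 = 76.134 m to spare.

Yes — it stops about 76.1 m short of the obstacle, so it never reaches it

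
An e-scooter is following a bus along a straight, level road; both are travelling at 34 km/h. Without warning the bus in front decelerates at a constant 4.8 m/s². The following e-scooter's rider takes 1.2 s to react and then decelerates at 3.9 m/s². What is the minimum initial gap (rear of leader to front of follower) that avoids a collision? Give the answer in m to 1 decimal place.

Minimum gap ≈ 13.5 m

34 km/h ÷ 3.6 = 9.4444 m/s.
Leader travels v²/(2a_L) = 89.197 / 9.600 = 9.291 m before stopping.
Follower covers v·t_r = 9.4444 × 1.2 = 11.333 m while reacting, then v²/(2a_F) = 89.197 / 7.800 = 11.436 m while braking, for a total of 11.333 + 11.436 = 22.769 m.
Since a_F ≤ a_L and the follower starts braking later, the follower is never slower than the leader, so the closest approach is when both have stopped.
Minimum gap = 22.769 − 9.291 = 13.478 m.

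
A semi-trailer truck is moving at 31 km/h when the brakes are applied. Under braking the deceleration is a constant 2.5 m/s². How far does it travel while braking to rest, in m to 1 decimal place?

31 km/h ÷ 3.6 = 8.6111 m/s.
Braking distance = v²/(2a) = 8.6111² / (2 × 2.500) = 74.151 / 5.000 = 14.830 m.

Braking distance ≈ 14.8 m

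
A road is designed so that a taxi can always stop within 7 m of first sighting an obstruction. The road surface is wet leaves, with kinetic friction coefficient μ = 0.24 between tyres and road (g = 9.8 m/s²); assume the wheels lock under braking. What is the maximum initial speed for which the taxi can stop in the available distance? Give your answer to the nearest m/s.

Maximum speed ≈ 6 m/s

a = μg = 0.24 × 9.8 = 2.352 m/s².
v²/(2a) = d ⇒ v = √(2 × 2.352 × 7) = √32.93 = 5.7385 m/s.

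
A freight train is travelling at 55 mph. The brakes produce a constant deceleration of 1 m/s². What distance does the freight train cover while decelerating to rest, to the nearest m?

Braking distance ≈ 302 m

55 mph × 0.44704 = 24.5872 m/s.
Braking distance = v²/(2a) = 24.5872² / (2 × 1.000) = 604.530 / 2.000 = 302.265 m.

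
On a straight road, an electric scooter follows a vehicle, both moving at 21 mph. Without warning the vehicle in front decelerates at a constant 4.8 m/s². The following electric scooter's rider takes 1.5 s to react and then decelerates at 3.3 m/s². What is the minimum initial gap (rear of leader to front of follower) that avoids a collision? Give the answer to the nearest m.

Minimum gap ≈ 18 m

21 mph × 0.44704 = 9.3878 m/s.
Leader travels v²/(2a_L) = 88.131 / 9.600 = 9.180 m before stopping.
Follower covers v·t_r = 9.3878 × 1.5 = 14.082 m while reacting, then v²/(2a_F) = 88.131 / 6.600 = 13.353 m while braking, for a total of 14.082 + 13.353 = 27.435 m.
Since a_F ≤ a_L and the follower starts braking later, the follower is never slower than the leader, so the closest approach is when both have stopped.
Minimum gap = 27.435 − 9.180 = 18.255 m.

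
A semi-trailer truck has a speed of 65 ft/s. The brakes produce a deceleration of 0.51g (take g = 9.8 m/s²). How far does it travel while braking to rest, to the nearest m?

65 ft/s × 0.3048 = 19.8120 m/s.
a = 0.51 × 9.8 = 4.998 m/s².
Braking distance = v²/(2a) = 19.8120² / (2 × 4.998) = 392.515 / 9.996 = 39.267 m.

Braking distance ≈ 39 m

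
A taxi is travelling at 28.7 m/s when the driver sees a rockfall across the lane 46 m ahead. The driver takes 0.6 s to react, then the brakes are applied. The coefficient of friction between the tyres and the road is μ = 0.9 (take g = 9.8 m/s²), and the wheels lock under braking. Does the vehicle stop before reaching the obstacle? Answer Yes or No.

a = μg = 0.9 × 9.8 = 8.820 m/s².
Reaction distance = 28.7000 × 0.6 = 17.220 m.
Braking distance = v²/(2a) = 823.690 / 17.640 = 46.694 m.
Total stopping distance = 17.220 + 46.694 = 63.914 m, vs 46 m available — it cannot stop in time and overshoots by 63.914 − 46 = 17.914 m.

No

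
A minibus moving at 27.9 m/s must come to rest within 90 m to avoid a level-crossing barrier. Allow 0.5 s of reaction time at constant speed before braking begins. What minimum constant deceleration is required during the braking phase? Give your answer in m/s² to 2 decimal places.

Distance covered during reaction = 27.9000 × 0.5 = 13.950 m.
Distance available for braking: 90 − 13.950 = 76.050 m.
v² = 2a·d ⇒ a = v²/(2d) = 27.9000² / (2 × 76.050) = 778.410 / 152.100 = 5.1178 m/s².

Required deceleration ≈ 5.12 m/s²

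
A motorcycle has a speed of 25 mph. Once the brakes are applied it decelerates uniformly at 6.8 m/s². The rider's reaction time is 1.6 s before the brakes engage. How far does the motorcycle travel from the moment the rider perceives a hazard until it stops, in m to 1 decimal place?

25 mph × 0.44704 = 11.1760 m/s.
Reaction distance = v·t_r = 11.1760 × 1.6 = 17.882 m.
Braking distance = v²/(2a) = 11.1760² / (2 × 6.800) = 124.903 / 13.600 = 9.184 m.
Total = 17.882 + 9.184 = 27.066 m.

Total stopping distance ≈ 27.1 m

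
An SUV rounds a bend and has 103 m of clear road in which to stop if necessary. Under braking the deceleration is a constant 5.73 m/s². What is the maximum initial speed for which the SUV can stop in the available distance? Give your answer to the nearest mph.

Maximum speed ≈ 77 mph

v²/(2a) = d ⇒ v = √(2 × 5.730 × 103) = √1180.38 = 34.3567 m/s.
34.3567 m/s ÷ 0.44704 = 76.854 mph.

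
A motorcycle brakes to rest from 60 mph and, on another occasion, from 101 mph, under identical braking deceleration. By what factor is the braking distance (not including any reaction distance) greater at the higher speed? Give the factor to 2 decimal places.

Braking distance d = v²/(2a), so with a fixed, d ∝ v².
Factor = (101/60)² = 1.6833² = 2.8335.

Factor ≈ 2.83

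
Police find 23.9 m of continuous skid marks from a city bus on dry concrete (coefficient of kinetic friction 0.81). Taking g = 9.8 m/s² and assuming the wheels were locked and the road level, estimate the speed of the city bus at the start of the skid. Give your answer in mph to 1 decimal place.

Initial speed ≈ 43.6 mph

Deceleration a = μg = 0.81 × 9.8 = 7.938 m/s².
v = √(2a·d) = √(2 × 7.938 × 23.9) = √379.436 = 19.4791 m/s.
= 19.4791 ÷ 0.44704 = 43.574 mph.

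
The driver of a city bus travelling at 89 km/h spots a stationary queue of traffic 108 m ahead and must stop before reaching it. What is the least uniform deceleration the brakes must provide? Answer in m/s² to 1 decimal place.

89 km/h ÷ 3.6 = 24.7222 m/s.
v² = 2a·d ⇒ a = v²/(2d) = 24.7222² / (2 × 108.000) = 611.187 / 216.000 = 2.8296 m/s².

Required deceleration ≈ 2.8 m/s²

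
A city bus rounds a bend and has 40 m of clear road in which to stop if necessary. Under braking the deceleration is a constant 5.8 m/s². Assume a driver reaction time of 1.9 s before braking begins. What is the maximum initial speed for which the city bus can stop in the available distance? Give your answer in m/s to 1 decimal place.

Stopping distance: v·t_r + v²/(2a) = 40 with t_r = 1.9 s and a = 5.800 m/s².
So v² + 22.040 v − 464.00 = 0.
Positive root: v = −a·t_r + √((a·t_r)² + 2a·d) = −11.020 + √(121.440 + 464.00) = 13.1759 m/s.

Maximum speed ≈ 13.2 m/s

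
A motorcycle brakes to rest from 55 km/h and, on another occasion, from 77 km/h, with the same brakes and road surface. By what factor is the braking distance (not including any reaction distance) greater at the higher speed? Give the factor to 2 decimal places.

Factor ≈ 1.96

Braking distance d = v²/(2a), so with a fixed, d ∝ v².
Factor = (77/55)² = 1.4000² = 1.9600.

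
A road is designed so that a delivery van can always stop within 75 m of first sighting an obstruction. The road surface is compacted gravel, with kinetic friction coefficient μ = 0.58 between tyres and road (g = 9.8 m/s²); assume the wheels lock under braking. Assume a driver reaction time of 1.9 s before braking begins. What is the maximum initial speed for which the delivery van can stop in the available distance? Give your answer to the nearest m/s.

a = μg = 0.58 × 9.8 = 5.684 m/s².
Stopping distance: v·t_r + v²/(2a) = 75 with t_r = 1.9 s and a = 5.684 m/s².
So v² + 21.599 v − 852.60 = 0.
Positive root: v = −a·t_r + √((a·t_r)² + 2a·d) = −10.800 + √(116.640 + 852.60) = 20.3326 m/s.

Maximum speed ≈ 20 m/s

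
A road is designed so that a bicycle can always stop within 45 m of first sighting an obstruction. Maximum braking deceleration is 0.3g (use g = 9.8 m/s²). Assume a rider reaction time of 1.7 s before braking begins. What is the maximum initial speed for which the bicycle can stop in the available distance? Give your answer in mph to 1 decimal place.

a = 0.3 × 9.8 = 2.940 m/s².
Stopping distance: v·t_r + v²/(2a) = 45 with t_r = 1.7 s and a = 2.940 m/s².
So v² + 9.996 v − 264.60 = 0.
Positive root: v = −a·t_r + √((a·t_r)² + 2a·d) = −4.998 + √(24.980 + 264.60) = 12.0191 m/s.
12.0191 m/s ÷ 0.44704 = 26.886 mph.

Maximum speed ≈ 26.9 mph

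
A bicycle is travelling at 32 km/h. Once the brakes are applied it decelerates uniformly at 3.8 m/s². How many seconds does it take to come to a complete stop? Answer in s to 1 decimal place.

32 km/h ÷ 3.6 = 8.8889 m/s.
Braking time = v/a = 8.8889 / 3.800 = 2.339 s.

Braking time ≈ 2.3 s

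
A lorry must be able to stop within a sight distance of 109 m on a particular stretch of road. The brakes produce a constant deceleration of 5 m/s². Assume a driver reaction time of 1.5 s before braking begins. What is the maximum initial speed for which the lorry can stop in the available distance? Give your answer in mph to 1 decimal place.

Maximum speed ≈ 59.0 mph

Stopping distance: v·t_r + v²/(2a) = 109 with t_r = 1.5 s and a = 5.000 m/s².
So v² + 15.000 v − 1090.00 = 0.
Positive root: v = −a·t_r + √((a·t_r)² + 2a·d) = −7.500 + √(56.250 + 1090.00) = 26.3563 m/s.
26.3563 m/s ÷ 0.44704 = 58.957 mph.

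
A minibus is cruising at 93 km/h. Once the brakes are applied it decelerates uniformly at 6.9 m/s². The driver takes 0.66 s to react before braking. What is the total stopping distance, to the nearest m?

Total stopping distance ≈ 65 m

93 km/h ÷ 3.6 = 25.8333 m/s.
Reaction distance = v·t_r = 25.8333 × 0.66 = 17.050 m.
Braking distance = v²/(2a) = 25.8333² / (2 × 6.900) = 667.359 / 13.800 = 48.359 m.
Total = 17.050 + 48.359 = 65.409 m.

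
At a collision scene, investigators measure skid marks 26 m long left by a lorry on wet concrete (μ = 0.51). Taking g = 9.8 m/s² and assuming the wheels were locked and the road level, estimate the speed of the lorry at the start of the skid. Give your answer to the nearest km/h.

Initial speed ≈ 58 km/h

Deceleration a = μg = 0.51 × 9.8 = 4.998 m/s².
v = √(2a·d) = √(2 × 4.998 × 26) = √259.896 = 16.1213 m/s.
= 16.1213 × 3.6 = 58.037 km/h.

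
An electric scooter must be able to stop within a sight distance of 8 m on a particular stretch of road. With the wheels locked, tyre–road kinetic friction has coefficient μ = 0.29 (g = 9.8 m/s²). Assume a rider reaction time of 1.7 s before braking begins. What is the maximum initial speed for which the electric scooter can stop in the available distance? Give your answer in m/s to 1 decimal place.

a = μg = 0.29 × 9.8 = 2.842 m/s².
Stopping distance: v·t_r + v²/(2a) = 8 with t_r = 1.7 s and a = 2.842 m/s².
So v² + 9.663 v − 45.47 = 0.
Positive root: v = −a·t_r + √((a·t_r)² + 2a·d) = −4.831 + √(23.339 + 45.47) = 3.4641 m/s.

Maximum speed ≈ 3.5 m/s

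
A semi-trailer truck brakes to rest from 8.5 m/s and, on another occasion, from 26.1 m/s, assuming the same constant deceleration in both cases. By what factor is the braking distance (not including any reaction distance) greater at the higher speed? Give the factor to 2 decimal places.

Braking distance d = v²/(2a), so with a fixed, d ∝ v².
Factor = (26.1/8.5)² = 3.0706² = 9.4286.

Factor ≈ 9.43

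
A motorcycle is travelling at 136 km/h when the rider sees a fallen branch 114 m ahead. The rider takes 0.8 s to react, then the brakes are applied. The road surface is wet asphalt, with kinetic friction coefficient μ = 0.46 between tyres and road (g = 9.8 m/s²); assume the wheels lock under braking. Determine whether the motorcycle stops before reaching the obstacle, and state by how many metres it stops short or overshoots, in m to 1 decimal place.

136 km/h ÷ 3.6 = 37.7778 m/s.
a = μg = 0.46 × 9.8 = 4.508 m/s².
Reaction distance = 37.7778 × 0.8 = 30.222 m.
Braking distance = v²/(2a) = 1427.162 / 9.016 = 158.292 m.
Total stopping distance = 30.222 + 158.292 = 188.514 m, vs 114 m available — it cannot stop in time and overshoots by 188.514 − 114 = 74.514 m.

No — it overshoots by 74.5 m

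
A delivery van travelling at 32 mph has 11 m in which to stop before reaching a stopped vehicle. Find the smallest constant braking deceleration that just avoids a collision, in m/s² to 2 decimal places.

32 mph × 0.44704 = 14.3053 m/s.
v² = 2a·d ⇒ a = v²/(2d) = 14.3053² / (2 × 11.000) = 204.642 / 22.000 = 9.3019 m/s².

Required deceleration ≈ 9.30 m/s²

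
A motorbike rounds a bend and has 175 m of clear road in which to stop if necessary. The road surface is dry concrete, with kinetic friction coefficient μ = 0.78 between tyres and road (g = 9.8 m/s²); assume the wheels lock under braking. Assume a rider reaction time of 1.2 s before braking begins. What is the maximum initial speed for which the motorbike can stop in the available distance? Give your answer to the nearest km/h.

a = μg = 0.78 × 9.8 = 7.644 m/s².
Stopping distance: v·t_r + v²/(2a) = 175 with t_r = 1.2 s and a = 7.644 m/s².
So v² + 18.346 v − 2675.40 = 0.
Positive root: v = −a·t_r + √((a·t_r)² + 2a·d) = −9.173 + √(84.144 + 2675.40) = 43.3584 m/s.
43.3584 m/s × 3.6 = 156.090 km/h.

Maximum speed ≈ 156 km/h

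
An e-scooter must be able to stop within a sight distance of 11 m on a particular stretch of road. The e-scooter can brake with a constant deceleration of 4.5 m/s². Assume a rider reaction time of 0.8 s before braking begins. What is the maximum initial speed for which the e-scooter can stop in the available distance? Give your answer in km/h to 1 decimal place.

Maximum speed ≈ 25.1 km/h

Stopping distance: v·t_r + v²/(2a) = 11 with t_r = 0.8 s and a = 4.500 m/s².
So v² + 7.200 v − 99.00 = 0.
Positive root: v = −a·t_r + √((a·t_r)² + 2a·d) = −3.600 + √(12.960 + 99.00) = 6.9811 m/s.
6.9811 m/s × 3.6 = 25.132 km/h.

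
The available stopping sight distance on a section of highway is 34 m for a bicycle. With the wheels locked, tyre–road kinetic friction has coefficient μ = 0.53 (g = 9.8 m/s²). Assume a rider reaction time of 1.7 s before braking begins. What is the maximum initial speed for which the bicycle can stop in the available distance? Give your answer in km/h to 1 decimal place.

a = μg = 0.53 × 9.8 = 5.194 m/s².
Stopping distance: v·t_r + v²/(2a) = 34 with t_r = 1.7 s and a = 5.194 m/s².
So v² + 17.660 v − 353.19 = 0.
Positive root: v = −a·t_r + √((a·t_r)² + 2a·d) = −8.830 + √(77.969 + 353.19) = 11.9344 m/s.
11.9344 m/s × 3.6 = 42.964 km/h.

Maximum speed ≈ 43.0 km/h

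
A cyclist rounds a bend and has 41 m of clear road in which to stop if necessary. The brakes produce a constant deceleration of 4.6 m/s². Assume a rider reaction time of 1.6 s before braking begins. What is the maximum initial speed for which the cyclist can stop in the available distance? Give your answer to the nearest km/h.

Stopping distance: v·t_r + v²/(2a) = 41 with t_r = 1.6 s and a = 4.600 m/s².
So v² + 14.720 v − 377.20 = 0.
Positive root: v = −a·t_r + √((a·t_r)² + 2a·d) = −7.360 + √(54.170 + 377.20) = 13.4094 m/s.
13.4094 m/s × 3.6 = 48.274 km/h.

Maximum speed ≈ 48 km/h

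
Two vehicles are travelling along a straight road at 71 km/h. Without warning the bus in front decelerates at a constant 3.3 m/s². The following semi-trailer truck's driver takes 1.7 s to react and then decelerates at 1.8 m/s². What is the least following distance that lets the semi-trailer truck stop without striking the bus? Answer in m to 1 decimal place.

71 km/h ÷ 3.6 = 19.7222 m/s.
Leader travels v²/(2a_L) = 388.965 / 6.600 = 58.934 m before stopping.
Follower covers v·t_r = 19.7222 × 1.7 = 33.528 m while reacting, then v²/(2a_F) = 388.965 / 3.600 = 108.046 m while braking, for a total of 33.528 + 108.046 = 141.574 m.
Since a_F ≤ a_L and the follower starts braking later, the follower is never slower than the leader, so the closest approach is when both have stopped.
Minimum gap = 141.574 − 58.934 = 82.640 m.

Minimum gap ≈ 82.6 m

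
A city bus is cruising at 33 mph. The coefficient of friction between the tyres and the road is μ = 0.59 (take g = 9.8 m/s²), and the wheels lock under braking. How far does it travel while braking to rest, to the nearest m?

Braking distance ≈ 19 m

33 mph × 0.44704 = 14.7523 m/s.
a = μg = 0.59 × 9.8 = 5.782 m/s².
Braking distance = v²/(2a) = 14.7523² / (2 × 5.782) = 217.630 / 11.564 = 18.820 m.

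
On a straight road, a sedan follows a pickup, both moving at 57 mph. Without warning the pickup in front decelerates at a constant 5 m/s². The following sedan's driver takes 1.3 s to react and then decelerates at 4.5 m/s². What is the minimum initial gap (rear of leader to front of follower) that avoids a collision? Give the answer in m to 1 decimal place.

Minimum gap ≈ 40.3 m

57 mph × 0.44704 = 25.4813 m/s.
Leader travels v²/(2a_L) = 649.297 / 10.000 = 64.930 m before stopping.
Follower covers v·t_r = 25.4813 × 1.3 = 33.126 m while reacting, then v²/(2a_F) = 649.297 / 9.000 = 72.144 m while braking, for a total of 33.126 + 72.144 = 105.270 m.
Since a_F ≤ a_L and the follower starts braking later, the follower is never slower than the leader, so the closest approach is when both have stopped.
Minimum gap = 105.270 − 64.930 = 40.340 m.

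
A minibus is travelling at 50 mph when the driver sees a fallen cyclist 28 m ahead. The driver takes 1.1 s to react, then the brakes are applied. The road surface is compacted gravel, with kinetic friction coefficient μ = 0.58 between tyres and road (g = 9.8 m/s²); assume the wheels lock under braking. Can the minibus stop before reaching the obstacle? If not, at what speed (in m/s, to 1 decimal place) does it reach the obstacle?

No — it strikes the obstacle at 21.5 m/s

50 mph × 0.44704 = 22.3520 m/s.
a = μg = 0.58 × 9.8 = 5.684 m/s².
Reaction distance = 22.3520 × 1.1 = 24.587 m.
Braking distance needed to stop: v²/(2a) = 499.612 / 11.368 = 43.949 m, so total needed = 24.587 + 43.949 = 68.536 m > 28 m — it cannot stop.
Distance remaining when braking begins: 28 − 24.587 = 3.413 m.
v² = v₀² − 2a·d = 499.612 − 2 × 5.684 × 3.413 = 460.813 m²/s².
v = √460.813 = 21.467 m/s.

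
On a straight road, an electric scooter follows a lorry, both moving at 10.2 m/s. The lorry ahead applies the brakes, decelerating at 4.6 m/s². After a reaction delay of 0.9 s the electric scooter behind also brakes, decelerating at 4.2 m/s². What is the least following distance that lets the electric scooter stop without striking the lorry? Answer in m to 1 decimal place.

Leader travels v²/(2a_L) = 104.040 / 9.200 = 11.309 m before stopping.
Follower covers v·t_r = 10.2000 × 0.9 = 9.180 m while reacting, then v²/(2a_F) = 104.040 / 8.400 = 12.386 m while braking, for a total of 9.180 + 12.386 = 21.566 m.
Since a_F ≤ a_L and the follower starts braking later, the follower is never slower than the leader, so the closest approach is when both have stopped.
Minimum gap = 21.566 − 11.309 = 10.257 m.

Minimum gap ≈ 10.3 m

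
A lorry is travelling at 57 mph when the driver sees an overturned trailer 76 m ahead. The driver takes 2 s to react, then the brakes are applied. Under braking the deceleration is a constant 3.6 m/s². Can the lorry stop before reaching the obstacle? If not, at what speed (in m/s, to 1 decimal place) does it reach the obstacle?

No — it strikes the obstacle at 21.7 m/s

57 mph × 0.44704 = 25.4813 m/s.
Reaction distance = 25.4813 × 2 = 50.963 m.
Braking distance needed to stop: v²/(2a) = 649.297 / 7.200 = 90.180 m, so total needed = 50.963 + 90.180 = 141.143 m > 76 m — it cannot stop.
Distance remaining when braking begins: 76 − 50.963 = 25.037 m.
v² = v₀² − 2a·d = 649.297 − 2 × 3.600 × 25.037 = 469.031 m²/s².
v = √469.031 = 21.657 m/s.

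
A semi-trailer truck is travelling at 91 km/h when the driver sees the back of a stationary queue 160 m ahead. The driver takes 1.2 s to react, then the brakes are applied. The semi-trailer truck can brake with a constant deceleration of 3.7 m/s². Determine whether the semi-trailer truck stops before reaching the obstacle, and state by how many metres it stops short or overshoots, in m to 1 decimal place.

91 km/h ÷ 3.6 = 25.2778 m/s.
Reaction distance = 25.2778 × 1.2 = 30.333 m.
Braking distance = v²/(2a) = 638.967 / 7.400 = 86.347 m.
Total stopping distance = 30.333 + 86.347 = 116.680 m, vs 160 m available — it stops with 160 − 116.680 = 43.320 m to spare.

Yes — it stops 43.3 m short of the obstacle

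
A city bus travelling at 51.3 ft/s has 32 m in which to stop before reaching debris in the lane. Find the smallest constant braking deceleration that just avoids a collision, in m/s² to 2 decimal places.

Required deceleration ≈ 3.82 m/s²

51.3 ft/s × 0.3048 = 15.6362 m/s.
v² = 2a·d ⇒ a = v²/(2d) = 15.6362² / (2 × 32.000) = 244.491 / 64.000 = 3.8202 m/s².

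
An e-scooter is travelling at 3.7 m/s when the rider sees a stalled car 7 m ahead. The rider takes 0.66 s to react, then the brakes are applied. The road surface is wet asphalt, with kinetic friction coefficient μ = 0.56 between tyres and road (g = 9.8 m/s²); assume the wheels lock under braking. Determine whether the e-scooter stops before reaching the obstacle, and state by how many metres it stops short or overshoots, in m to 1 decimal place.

Yes — it stops 3.3 m short of the obstacle

a = μg = 0.56 × 9.8 = 5.488 m/s².
Reaction distance = 3.7000 × 0.66 = 2.442 m.
Braking distance = v²/(2a) = 13.690 / 10.976 = 1.247 m.
Total stopping distance = 2.442 + 1.247 = 3.689 m, vs 7 m available — it stops with 7 − 3.689 = 3.311 m to spare.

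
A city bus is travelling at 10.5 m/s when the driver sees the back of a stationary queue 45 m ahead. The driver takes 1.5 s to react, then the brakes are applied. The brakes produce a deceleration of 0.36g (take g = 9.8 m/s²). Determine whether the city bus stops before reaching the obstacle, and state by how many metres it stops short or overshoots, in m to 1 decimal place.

Yes — it stops 13.6 m short of the obstacle

a = 0.36 × 9.8 = 3.528 m/s².
Reaction distance = 10.5000 × 1.5 = 15.750 m.
Braking distance = v²/(2a) = 110.250 / 7.056 = 15.625 m.
Total stopping distance = 15.750 + 15.625 = 31.375 m, vs 45 m available — it stops with 45 − 31.375 = 13.625 m to spare.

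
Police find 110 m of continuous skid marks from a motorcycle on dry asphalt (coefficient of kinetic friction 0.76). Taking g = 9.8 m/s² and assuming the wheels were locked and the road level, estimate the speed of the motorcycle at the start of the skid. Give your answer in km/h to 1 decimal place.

Deceleration a = μg = 0.76 × 9.8 = 7.448 m/s².
v = √(2a·d) = √(2 × 7.448 × 110) = √1638.560 = 40.4791 m/s.
= 40.4791 × 3.6 = 145.725 km/h.

Initial speed ≈ 145.7 km/h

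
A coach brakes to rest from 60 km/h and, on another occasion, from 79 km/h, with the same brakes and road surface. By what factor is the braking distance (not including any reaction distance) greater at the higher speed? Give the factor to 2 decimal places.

Factor ≈ 1.73

Braking distance d = v²/(2a), so with a fixed, d ∝ v².
Factor = (79/60)² = 1.3167² = 1.7337.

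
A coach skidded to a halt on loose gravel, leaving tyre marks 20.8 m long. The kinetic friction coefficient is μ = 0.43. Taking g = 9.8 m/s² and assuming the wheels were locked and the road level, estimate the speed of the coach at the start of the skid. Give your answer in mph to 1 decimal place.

Initial speed ≈ 29.6 mph

Deceleration a = μg = 0.43 × 9.8 = 4.214 m/s².
v = √(2a·d) = √(2 × 4.214 × 20.8) = √175.302 = 13.2402 m/s.
= 13.2402 ÷ 0.44704 = 29.617 mph.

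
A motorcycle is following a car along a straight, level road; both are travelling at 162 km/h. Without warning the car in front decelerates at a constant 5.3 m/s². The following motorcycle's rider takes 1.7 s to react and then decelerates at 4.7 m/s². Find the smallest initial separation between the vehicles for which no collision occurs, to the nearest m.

162 km/h ÷ 3.6 = 45.0000 m/s.
Leader travels v²/(2a_L) = 2025.000 / 10.600 = 191.038 m before stopping.
Follower covers v·t_r = 45.0000 × 1.7 = 76.500 m while reacting, then v²/(2a_F) = 2025.000 / 9.400 = 215.426 m while braking, for a total of 76.500 + 215.426 = 291.926 m.
Since a_F ≤ a_L and the follower starts braking later, the follower is never slower than the leader, so the closest approach is when both have stopped.
Minimum gap = 291.926 − 191.038 = 100.888 m.

Minimum gap ≈ 101 m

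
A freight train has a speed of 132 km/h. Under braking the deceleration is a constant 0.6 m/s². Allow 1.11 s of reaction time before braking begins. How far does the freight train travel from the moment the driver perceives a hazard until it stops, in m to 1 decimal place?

Total stopping distance ≈ 1161.1 m

132 km/h ÷ 3.6 = 36.6667 m/s.
Reaction distance = v·t_r = 36.6667 × 1.11 = 40.700 m.
Braking distance = v²/(2a) = 36.6667² / (2 × 0.600) = 1344.447 / 1.200 = 1120.372 m.
Total = 40.700 + 1120.372 = 1161.072 m.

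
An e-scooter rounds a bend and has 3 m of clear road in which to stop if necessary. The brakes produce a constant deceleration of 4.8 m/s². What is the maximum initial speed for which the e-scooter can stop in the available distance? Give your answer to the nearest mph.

v²/(2a) = d ⇒ v = √(2 × 4.800 × 3) = √28.80 = 5.3666 m/s.
5.3666 m/s ÷ 0.44704 = 12.005 mph.

Maximum speed ≈ 12 mph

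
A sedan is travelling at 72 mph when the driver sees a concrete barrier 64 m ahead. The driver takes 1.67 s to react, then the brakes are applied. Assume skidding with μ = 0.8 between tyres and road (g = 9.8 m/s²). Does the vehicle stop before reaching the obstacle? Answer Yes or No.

72 mph × 0.44704 = 32.1869 m/s.
a = μg = 0.8 × 9.8 = 7.840 m/s².
Reaction distance = 32.1869 × 1.67 = 53.752 m.
Braking distance = v²/(2a) = 1035.997 / 15.680 = 66.071 m.
Total stopping distance = 53.752 + 66.071 = 119.823 m, vs 64 m available — it cannot stop in time and overshoots by 119.823 − 64 = 55.823 m.

No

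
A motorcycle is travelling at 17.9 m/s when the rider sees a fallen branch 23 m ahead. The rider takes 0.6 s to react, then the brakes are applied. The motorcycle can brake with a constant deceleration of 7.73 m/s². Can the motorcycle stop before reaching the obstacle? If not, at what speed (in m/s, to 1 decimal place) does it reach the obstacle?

No — it strikes the obstacle at 11.4 m/s

Reaction distance = 17.9000 × 0.6 = 10.740 m.
Braking distance needed to stop: v²/(2a) = 320.410 / 15.460 = 20.725 m, so total needed = 10.740 + 20.725 = 31.465 m > 23 m — it cannot stop.
Distance remaining when braking begins: 23 − 10.740 = 12.260 m.
v² = v₀² − 2a·d = 320.410 − 2 × 7.730 × 12.260 = 130.870 m²/s².
v = √130.870 = 11.440 m/s.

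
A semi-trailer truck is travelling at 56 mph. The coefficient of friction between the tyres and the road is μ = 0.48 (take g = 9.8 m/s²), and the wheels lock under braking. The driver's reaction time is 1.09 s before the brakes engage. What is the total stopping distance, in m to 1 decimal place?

Total stopping distance ≈ 93.9 m

56 mph × 0.44704 = 25.0342 m/s.
a = μg = 0.48 × 9.8 = 4.704 m/s².
Reaction distance = v·t_r = 25.0342 × 1.09 = 27.287 m.
Braking distance = v²/(2a) = 25.0342² / (2 × 4.704) = 626.711 / 9.408 = 66.615 m.
Total = 27.287 + 66.615 = 93.902 m.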